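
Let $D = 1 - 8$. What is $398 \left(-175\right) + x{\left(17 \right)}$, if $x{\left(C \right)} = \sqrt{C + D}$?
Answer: $-69650 + \sqrt{10} \approx -69647.0$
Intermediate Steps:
$D = -7$
$x{\left(C \right)} = \sqrt{-7 + C}$ ($x{\left(C \right)} = \sqrt{C - 7} = \sqrt{-7 + C}$)
$398 \left(-175\right) + x{\left(17 \right)} = 398 \left(-175\right) + \sqrt{-7 + 17} = -69650 + \sqrt{10}$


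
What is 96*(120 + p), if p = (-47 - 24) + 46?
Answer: 9120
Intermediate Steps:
p = -25 (p = -71 + 46 = -25)
96*(120 + p) = 96*(120 - 25) = 96*95 = 9120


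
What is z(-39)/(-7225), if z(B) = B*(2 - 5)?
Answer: -117/7225 ≈ -0.016194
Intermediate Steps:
z(B) = -3*B (z(B) = B*(-3) = -3*B)
z(-39)/(-7225) = -3*(-39)/(-7225) = 117*(-1/7225) = -117/7225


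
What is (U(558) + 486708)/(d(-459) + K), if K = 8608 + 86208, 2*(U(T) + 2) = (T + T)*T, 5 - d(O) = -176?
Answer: 114010/13571 ≈ 8.4010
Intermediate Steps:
d(O) = 181 (d(O) = 5 - 1*(-176) = 5 + 176 = 181)
U(T) = -2 + T**2 (U(T) = -2 + ((T + T)*T)/2 = -2 + ((2*T)*T)/2 = -2 + (2*T**2)/2 = -2 + T**2)
K = 94816
(U(558) + 486708)/(d(-459) + K) = ((-2 + 558**2) + 486708)/(181 + 94816) = ((-2 + 311364) + 486708)/94997 = (311362 + 486708)*(1/94997) = 798070*(1/94997) = 114010/13571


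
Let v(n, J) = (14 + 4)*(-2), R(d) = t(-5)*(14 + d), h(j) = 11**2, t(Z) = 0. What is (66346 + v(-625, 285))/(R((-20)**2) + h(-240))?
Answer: 66310/121 ≈ 548.02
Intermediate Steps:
h(j) = 121
R(d) = 0 (R(d) = 0*(14 + d) = 0)
v(n, J) = -36 (v(n, J) = 18*(-2) = -36)
(66346 + v(-625, 285))/(R((-20)**2) + h(-240)) = (66346 - 36)/(0 + 121) = 66310/121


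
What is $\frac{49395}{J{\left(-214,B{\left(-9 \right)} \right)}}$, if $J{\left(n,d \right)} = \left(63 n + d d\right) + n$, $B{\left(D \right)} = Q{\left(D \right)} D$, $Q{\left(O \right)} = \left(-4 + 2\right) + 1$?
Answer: $- \frac{9879}{2723} \approx -3.628$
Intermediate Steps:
$Q{\left(O \right)} = -1$ ($Q{\left(O \right)} = -2 + 1 = -1$)
$B{\left(D \right)} = - D$
$J{\left(n,d \right)} = d^{2} + 64 n$ ($J{\left(n,d \right)} = \left(63 n + d^{2}\right) + n = \left(d^{2} + 63 n\right) + n = d^{2} + 64 n$)
$\frac{49395}{J{\left(-214,B{\left(-9 \right)} \right)}} = \frac{49395}{\left(\left(-1\right) \left(-9\right)\right)^{2} + 64 \left(-214\right)} = \frac{49395}{9^{2} - 13696} = \frac{49395}{81 - 13696} = \frac{49395}{-13615} = 49395 \left(- \frac{1}{13615}\right) = - \frac{9879}{2723}$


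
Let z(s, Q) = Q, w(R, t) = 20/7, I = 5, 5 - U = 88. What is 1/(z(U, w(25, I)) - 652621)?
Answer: -7/4568327 ≈ -1.5323e-6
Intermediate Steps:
U = -83 (U = 5 - 1*88 = 5 - 88 = -83)
w(R, t) = 20/7 (w(R, t) = 20*(⅐) = 20/7)
1/(z(U, w(25, I)) - 652621) = 1/(20/7 - 652621) = 1/(-4568327/7) = -7/4568327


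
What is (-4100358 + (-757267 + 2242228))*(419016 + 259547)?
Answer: -1774711634511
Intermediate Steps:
(-4100358 + (-757267 + 2242228))*(419016 + 259547) = (-4100358 + 1484961)*678563 = -2615397*678563 = -1774711634511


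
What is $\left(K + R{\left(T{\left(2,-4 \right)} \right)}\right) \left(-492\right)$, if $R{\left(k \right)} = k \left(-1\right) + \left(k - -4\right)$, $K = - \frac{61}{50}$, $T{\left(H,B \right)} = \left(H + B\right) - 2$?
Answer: $- \frac{34194}{25} \approx -1367.8$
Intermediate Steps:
$T{\left(H,B \right)} = -2 + B + H$ ($T{\left(H,B \right)} = \left(B + H\right) - 2 = -2 + B + H$)
$K = - \frac{61}{50}$ ($K = \left(-61\right) \frac{1}{50} = - \frac{61}{50} \approx -1.22$)
$R{\left(k \right)} = 4$ ($R{\left(k \right)} = - k + \left(k + 4\right) = - k + \left(4 + k\right) = 4$)
$\left(K + R{\left(T{\left(2,-4 \right)} \right)}\right) \left(-492\right) = \left(- \frac{61}{50} + 4\right) \left(-492\right) = \frac{139}{50} \left(-492\right) = - \frac{34194}{25}$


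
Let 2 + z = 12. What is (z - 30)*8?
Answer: -160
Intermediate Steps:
z = 10 (z = -2 + 12 = 10)
(z - 30)*8 = (10 - 30)*8 = -20*8 = -160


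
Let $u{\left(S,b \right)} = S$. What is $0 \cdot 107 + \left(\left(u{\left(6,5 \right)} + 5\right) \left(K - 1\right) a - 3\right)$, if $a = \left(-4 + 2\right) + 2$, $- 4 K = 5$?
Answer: $-3$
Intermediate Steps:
$K = - \frac{5}{4}$ ($K = \left(- \frac{1}{4}\right) 5 = - \frac{5}{4} \approx -1.25$)
$a = 0$ ($a = -2 + 2 = 0$)
$0 \cdot 107 + \left(\left(u{\left(6,5 \right)} + 5\right) \left(K - 1\right) a - 3\right) = 0 \cdot 107 - \left(3 - \left(6 + 5\right) \left(- \frac{5}{4} - 1\right) 0\right) = 0 - \left(3 - 11 \left(- \frac{9}{4}\right) 0\right) = 0 - 3 = -3$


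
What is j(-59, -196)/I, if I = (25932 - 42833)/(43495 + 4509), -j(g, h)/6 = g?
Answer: -16993416/16901 ≈ -1005.5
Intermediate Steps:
j(g, h) = -6*g
I = -16901/48004 ≈ -0.35207
j(-59, -196)/I = (-6*(-59))/(-16901/48004) = 354*(-48004/16901) = -16993416/16901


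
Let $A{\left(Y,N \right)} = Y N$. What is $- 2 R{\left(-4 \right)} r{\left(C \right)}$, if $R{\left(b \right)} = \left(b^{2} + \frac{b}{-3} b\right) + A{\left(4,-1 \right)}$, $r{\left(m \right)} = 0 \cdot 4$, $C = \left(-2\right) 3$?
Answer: $0$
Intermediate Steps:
$C = -6$
$r{\left(m \right)} = 0$
$A{\left(Y,N \right)} = N Y$
$R{\left(b \right)} = -4 + \frac{2 b^{2}}{3}$ ($R{\left(b \right)} = \left(b^{2} + \frac{b}{-3} b\right) - 4 = \left(b^{2} + b \left(- \frac{1}{3}\right) b\right) - 4 = \left(b^{2} + - \frac{b}{3} b\right) - 4 = \left(b^{2} - \frac{b^{2}}{3}\right) - 4 = \frac{2 b^{2}}{3} - 4 = -4 + \frac{2 b^{2}}{3}$)
$- 2 R{\left(-4 \right)} r{\left(C \right)} = - 2 \left(-4 + \frac{2 \left(-4\right)^{2}}{3}\right) 0 = - 2 \left(-4 + \frac{2}{3} \cdot 16\right) 0 = - 2 \left(-4 + \frac{32}{3}\right) 0 = \left(-2\right) \frac{20}{3} \cdot 0 = \left(- \frac{40}{3}\right) 0 = 0$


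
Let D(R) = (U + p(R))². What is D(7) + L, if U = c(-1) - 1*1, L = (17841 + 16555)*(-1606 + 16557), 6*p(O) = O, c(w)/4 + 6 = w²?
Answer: 18513179617/36 ≈ 5.1425e+8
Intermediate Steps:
c(w) = -24 + 4*w²
p(O) = O/6
L = 514254596 (L = 34396*14951 = 514254596)
U = -21 (U = (-24 + 4*(-1)²) - 1*1 = (-24 + 4*1) - 1 = (-24 + 4) - 1 = -20 - 1 = -21)
D(R) = (-21 + R/6)²
D(7) + L = (-126 + 7)²/36 + 514254596 = (1/36)*(-119)² + 514254596 = (1/36)*14161 + 514254596 = 14161/36 + 514254596 = 18513179617/36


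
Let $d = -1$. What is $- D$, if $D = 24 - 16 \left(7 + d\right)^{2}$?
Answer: $552$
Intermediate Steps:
$D = -552$ ($D = 24 - 16 \left(7 - 1\right)^{2} = 24 - 16 \cdot 6^{2} = 24 - 576 = -552$)
$- D = \left(-1\right) \left(-552\right) = 552$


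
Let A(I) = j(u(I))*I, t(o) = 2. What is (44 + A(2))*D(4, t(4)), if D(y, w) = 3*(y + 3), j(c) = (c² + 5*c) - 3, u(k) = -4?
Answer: 630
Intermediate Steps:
j(c) = -3 + c² + 5*c
D(y, w) = 9 + 3*y (D(y, w) = 3*(3 + y) = 9 + 3*y)
A(I) = -7*I (A(I) = (-3 + (-4)² + 5*(-4))*I = (-3 + 16 - 20)*I = -7*I)
(44 + A(2))*D(4, t(4)) = (44 - 7*2)*(9 + 3*4) = (44 - 14)*(9 + 12) = 30*21 = 630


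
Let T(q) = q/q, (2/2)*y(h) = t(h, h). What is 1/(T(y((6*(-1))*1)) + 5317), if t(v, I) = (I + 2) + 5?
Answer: 1/5318 ≈ 0.00018804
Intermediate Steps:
t(v, I) = 7 + I (t(v, I) = (2 + I) + 5 = 7 + I)
y(h) = 7 + h
T(q) = 1
1/(T(y((6*(-1))*1)) + 5317) = 1/(1 + 5317) = 1/5318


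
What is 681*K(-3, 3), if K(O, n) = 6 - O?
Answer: 6129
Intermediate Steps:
681*K(-3, 3) = 681*(6 - 1*(-3)) = 681*(6 + 3) = 681*9 = 6129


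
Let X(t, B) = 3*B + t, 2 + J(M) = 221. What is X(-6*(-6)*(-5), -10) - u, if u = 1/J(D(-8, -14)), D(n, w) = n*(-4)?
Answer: -45991/219 ≈ -210.00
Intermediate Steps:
D(n, w) = -4*n
J(M) = 219 (J(M) = -2 + 221 = 219)
X(t, B) = t + 3*B
u = 1/219 ≈ 0.0045662
X(-6*(-6)*(-5), -10) - u = (-6*(-6)*(-5) + 3*(-10)) - 1*1/219 = (36*(-5) - 30) - 1/219 = (-180 - 30) - 1/219 = -210 - 1/219 = -45991/219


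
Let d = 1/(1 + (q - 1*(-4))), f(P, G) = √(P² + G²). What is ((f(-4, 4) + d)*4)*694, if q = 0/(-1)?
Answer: 2776/5 + 11104*√2 ≈ 16259.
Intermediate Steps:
q = 0 (q = 0*(-1) = 0)
f(P, G) = √(G² + P²)
d = ⅕ (d = 1/(1 + (0 - 1*(-4))) = 1/(1 + (0 + 4)) = 1/(1 + 4) = 1/5 = ⅕ ≈ 0.20000)
((f(-4, 4) + d)*4)*694 = ((√(4² + (-4)²) + ⅕)*4)*694 = ((√(16 + 16) + ⅕)*4)*694 = ((√32 + ⅕)*4)*694 = ((4*√2 + ⅕)*4)*694 = ((⅕ + 4*√2)*4)*694 = (⅘ + 16*√2)*694 = 2776/5 + 11104*√2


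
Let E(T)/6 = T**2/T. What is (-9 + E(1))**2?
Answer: 9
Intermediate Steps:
E(T) = 6*T (E(T) = 6*(T**2/T) = 6*T)
(-9 + E(1))**2 = (-9 + 6*1)**2 = (-9 + 6)**2 = (-3)**2 = 9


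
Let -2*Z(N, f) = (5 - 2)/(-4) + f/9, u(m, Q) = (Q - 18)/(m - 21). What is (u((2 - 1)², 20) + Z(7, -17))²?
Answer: 192721/129600 ≈ 1.4870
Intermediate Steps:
u(m, Q) = (-18 + Q)/(-21 + m)
Z(N, f) = 3/8 - f/18 (Z(N, f) = -((5 - 2)/(-4) + f/9)/2 = -(3*(-¼) + f*(⅑))/2 = -(-¾ + f/9)/2 = 3/8 - f/18)
(u((2 - 1)², 20) + Z(7, -17))² = ((-18 + 20)/(-21 + (2 - 1)²) + (3/8 - 1/18*(-17)))² = (2/(-21 + 1²) + (3/8 + 17/18))² = (2/(-21 + 1) + 95/72)² = (2/(-20) + 95/72)² = (-1/20*2 + 95/72)² = (-⅒ + 95/72)² = (439/360)² = 192721/129600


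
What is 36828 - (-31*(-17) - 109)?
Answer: 36410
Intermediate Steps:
36828 - (-31*(-17) - 109) = 36828 - (527 - 109) = 36828 - 1*418 = 36828 - 418 = 36410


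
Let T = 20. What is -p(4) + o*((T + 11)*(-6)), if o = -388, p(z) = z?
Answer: 72164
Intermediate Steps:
-p(4) + o*((T + 11)*(-6)) = -1*4 - 388*(20 + 11)*(-6) = -4 - 12028*(-6) = -4 - 388*(-186) = -4 + 72168 = 72164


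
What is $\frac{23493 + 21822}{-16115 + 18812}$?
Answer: $\frac{15105}{899} \approx 16.802$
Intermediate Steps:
$\frac{23493 + 21822}{-16115 + 18812} = \frac{45315}{2697} = 45315 \cdot \frac{1}{2697} = \frac{15105}{899}$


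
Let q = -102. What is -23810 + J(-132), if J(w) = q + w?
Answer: -24044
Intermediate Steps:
J(w) = -102 + w
-23810 + J(-132) = -23810 + (-102 - 132) = -23810 - 234 = -24044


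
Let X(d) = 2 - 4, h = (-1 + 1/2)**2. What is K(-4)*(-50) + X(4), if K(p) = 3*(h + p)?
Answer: 1121/2 ≈ 560.50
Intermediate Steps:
h = 1/4 (h = (-1 + 1/2)**2 = (-1/2)**2 = 1/4 ≈ 0.25000)
X(d) = -2
K(p) = 3/4 + 3*p (K(p) = 3*(1/4 + p) = 3/4 + 3*p)
K(-4)*(-50) + X(4) = (3/4 + 3*(-4))*(-50) - 2 = (3/4 - 12)*(-50) - 2 = -45/4*(-50) - 2 = 1125/2 - 2 = 1121/2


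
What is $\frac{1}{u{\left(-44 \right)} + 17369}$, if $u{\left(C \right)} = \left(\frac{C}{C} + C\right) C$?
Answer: $\frac{1}{19261} \approx 5.1918 \cdot 10^{-5}$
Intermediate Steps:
$u{\left(C \right)} = C \left(1 + C\right)$ ($u{\left(C \right)} = \left(1 + C\right) C = C \left(1 + C\right)$)
$\frac{1}{u{\left(-44 \right)} + 17369} = \frac{1}{- 44 \left(1 - 44\right) + 17369} = \frac{1}{\left(-44\right) \left(-43\right) + 17369} = \frac{1}{1892 + 17369} = \frac{1}{19261}$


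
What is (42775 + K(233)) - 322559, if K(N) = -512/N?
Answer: -65190184/233 ≈ -2.7979e+5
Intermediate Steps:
(42775 + K(233)) - 322559 = (42775 - 512/233) - 322559 = 9966063/233 - 322559 = -65190184/233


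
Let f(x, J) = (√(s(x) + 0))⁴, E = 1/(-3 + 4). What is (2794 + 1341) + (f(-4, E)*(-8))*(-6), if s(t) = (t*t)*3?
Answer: 114727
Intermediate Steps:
s(t) = 3*t² (s(t) = t²*3 = 3*t²)
E = 1 (E = 1/1 = 1)
f(x, J) = 9*x⁴ (f(x, J) = (√(3*x² + 0))⁴ = (√(3*x²))⁴ = (√3*√(x²))⁴ = 9*x⁴)
(2794 + 1341) + (f(-4, E)*(-8))*(-6) = (2794 + 1341) + ((9*(-4)⁴)*(-8))*(-6) = 4135 + ((9*256)*(-8))*(-6) = 4135 + (2304*(-8))*(-6) = 4135 - 18432*(-6) = 4135 + 110592 = 114727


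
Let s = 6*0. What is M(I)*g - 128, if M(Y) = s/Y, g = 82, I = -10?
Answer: -128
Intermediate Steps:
s = 0
M(Y) = 0 (M(Y) = 0/Y = 0)
M(I)*g - 128 = 0*82 - 128 = 0 - 128 = -128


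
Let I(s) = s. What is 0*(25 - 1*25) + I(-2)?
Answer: -2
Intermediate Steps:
0*(25 - 1*25) + I(-2) = 0*(25 - 1*25) - 2 = 0*(25 - 25) - 2 = 0*0 - 2 = 0 - 2 = -2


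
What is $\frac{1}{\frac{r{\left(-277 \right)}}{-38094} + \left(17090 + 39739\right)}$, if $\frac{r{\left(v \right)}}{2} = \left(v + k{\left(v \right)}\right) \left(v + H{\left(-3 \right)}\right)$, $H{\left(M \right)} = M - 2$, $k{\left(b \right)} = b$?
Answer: $\frac{6349}{360755245} \approx 1.7599 \cdot 10^{-5}$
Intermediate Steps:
$H{\left(M \right)} = -2 + M$ ($H{\left(M \right)} = M - 2 = -2 + M$)
$r{\left(v \right)} = 4 v \left(-5 + v\right)$ ($r{\left(v \right)} = 2 \left(v + v\right) \left(v - 5\right) = 2 \cdot 2 v \left(v - 5\right) = 2 \cdot 2 v \left(-5 + v\right) = 4 v \left(-5 + v\right)$)
$\frac{1}{\frac{r{\left(-277 \right)}}{-38094} + \left(17090 + 39739\right)} = \frac{1}{\frac{4 \left(-277\right) \left(-5 - 277\right)}{-38094} + \left(17090 + 39739\right)} = \frac{1}{4 \left(-277\right) \left(-282\right) \left(- \frac{1}{38094}\right) + 56829} = \frac{1}{312456 \left(- \frac{1}{38094}\right) + 56829} = \frac{1}{- \frac{52076}{6349} + 56829} = \frac{1}{\frac{360755245}{6349}} = \frac{6349}{360755245}$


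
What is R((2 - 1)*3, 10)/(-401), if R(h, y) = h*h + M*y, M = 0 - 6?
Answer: 51/401 ≈ 0.12718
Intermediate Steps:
M = -6
R(h, y) = h² - 6*y (R(h, y) = h*h - 6*y = h² - 6*y)
R((2 - 1)*3, 10)/(-401) = (((2 - 1)*3)² - 6*10)/(-401) = ((1*3)² - 60)*(-1/401) = (3² - 60)*(-1/401) = (9 - 60)*(-1/401) = -51*(-1/401) = 51/401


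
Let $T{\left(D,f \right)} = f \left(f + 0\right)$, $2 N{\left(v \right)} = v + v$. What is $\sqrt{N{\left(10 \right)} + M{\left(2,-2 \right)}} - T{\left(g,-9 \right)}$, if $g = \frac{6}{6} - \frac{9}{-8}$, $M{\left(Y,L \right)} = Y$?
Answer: $-81 + 2 \sqrt{3} \approx -77.536$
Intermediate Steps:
$N{\left(v \right)} = v$ ($N{\left(v \right)} = \frac{v + v}{2} = \frac{2 v}{2} = v$)
$g = \frac{17}{8}$ ($g = 6 \cdot \frac{1}{6} - - \frac{9}{8} = 1 + \frac{9}{8} = \frac{17}{8} \approx 2.125$)
$T{\left(D,f \right)} = f^{2}$ ($T{\left(D,f \right)} = f f = f^{2}$)
$\sqrt{N{\left(10 \right)} + M{\left(2,-2 \right)}} - T{\left(g,-9 \right)} = \sqrt{10 + 2} - \left(-9\right)^{2} = \sqrt{12} - 81 = 2 \sqrt{3} - 81 = -81 + 2 \sqrt{3}$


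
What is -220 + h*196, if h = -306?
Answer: -60196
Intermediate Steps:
-220 + h*196 = -220 - 306*196 = -220 - 59976 = -60196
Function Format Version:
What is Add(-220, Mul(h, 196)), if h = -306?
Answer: -60196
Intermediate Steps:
Add(-220, Mul(h, 196)) = Add(-220, Mul(-306, 196)) = Add(-220, -59976) = -60196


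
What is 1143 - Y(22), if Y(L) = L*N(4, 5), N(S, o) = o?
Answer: 1033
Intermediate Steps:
Y(L) = 5*L (Y(L) = L*5 = 5*L)
1143 - Y(22) = 1143 - 5*22 = 1143 - 1*110 = 1143 - 110 = 1033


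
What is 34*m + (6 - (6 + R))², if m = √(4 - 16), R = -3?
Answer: 9 + 68*I*√3 ≈ 9.0 + 117.78*I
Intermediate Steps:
m = 2*I*√3 (m = √(-12) = 2*I*√3 ≈ 3.4641*I)
34*m + (6 - (6 + R))² = 34*(2*I*√3) + (6 - (6 - 3))² = 68*I*√3 + (6 - 1*3)² = 68*I*√3 + (6 - 3)² = 68*I*√3 + 3² = 68*I*√3 + 9 = 9 + 68*I*√3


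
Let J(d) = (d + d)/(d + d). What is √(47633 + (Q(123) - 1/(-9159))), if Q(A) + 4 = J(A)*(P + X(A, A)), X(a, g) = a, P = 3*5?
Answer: √4007043760686/9159 ≈ 218.56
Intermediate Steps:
J(d) = 1 (J(d) = (2*d)/((2*d)) = (2*d)*(1/(2*d)) = 1)
P = 15
Q(A) = 11 + A (Q(A) = -4 + 1*(15 + A) = -4 + (15 + A) = 11 + A)
√(47633 + (Q(123) - 1/(-9159))) = √(47633 + ((11 + 123) - 1/(-9159))) = √(47633 + (134 - 1*(-1/9159))) = √(47633 + (134 + 1/9159)) = √(47633 + 1227307/9159) = √(437497954/9159) = √4007043760686/9159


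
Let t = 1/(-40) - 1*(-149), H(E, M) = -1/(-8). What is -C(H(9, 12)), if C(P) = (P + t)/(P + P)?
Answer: -2982/5 ≈ -596.40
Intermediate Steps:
H(E, M) = ⅛ (H(E, M) = -1*(-⅛) = ⅛)
t = 5959/40 (t = -1/40 + 149 = 5959/40 ≈ 148.98)
C(P) = (5959/40 + P)/(2*P) (C(P) = (P + 5959/40)/(P + P) = (5959/40 + P)/((2*P)) = (5959/40 + P)*(1/(2*P)) = (5959/40 + P)/(2*P))
-C(H(9, 12)) = -(5959 + 40*(⅛))/(80*⅛) = -8*(5959 + 5)/80 = -8*5964/80 = -1*2982/5 = -2982/5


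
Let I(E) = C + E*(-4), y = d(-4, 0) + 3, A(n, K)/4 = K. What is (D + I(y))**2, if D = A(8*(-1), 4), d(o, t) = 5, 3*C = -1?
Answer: 2401/9 ≈ 266.78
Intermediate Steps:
C = -1/3 (C = (1/3)*(-1) = -1/3 ≈ -0.33333)
A(n, K) = 4*K
y = 8 (y = 5 + 3 = 8)
D = 16 (D = 4*4 = 16)
I(E) = -1/3 - 4*E (I(E) = -1/3 + E*(-4) = -1/3 - 4*E)
(D + I(y))**2 = (16 + (-1/3 - 4*8))**2 = (16 + (-1/3 - 32))**2 = (16 - 97/3)**2 = (-49/3)**2 = 2401/9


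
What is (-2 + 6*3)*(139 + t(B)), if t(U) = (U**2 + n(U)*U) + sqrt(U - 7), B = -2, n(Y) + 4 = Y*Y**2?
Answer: 2672 + 48*I ≈ 2672.0 + 48.0*I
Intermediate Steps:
n(Y) = -4 + Y**3 (n(Y) = -4 + Y*Y**2 = -4 + Y**3)
t(U) = U**2 + sqrt(-7 + U) + U*(-4 + U**3) (t(U) = (U**2 + (-4 + U**3)*U) + sqrt(U - 7) = (U**2 + U*(-4 + U**3)) + sqrt(-7 + U) = U**2 + sqrt(-7 + U) + U*(-4 + U**3))
(-2 + 6*3)*(139 + t(B)) = (-2 + 6*3)*(139 + ((-2)**2 + sqrt(-7 - 2) - 2*(-4 + (-2)**3))) = (-2 + 18)*(139 + (4 + sqrt(-9) - 2*(-4 - 8))) = 16*(139 + (4 + 3*I - 2*(-12))) = 16*(139 + (4 + 3*I + 24)) = 16*(139 + (28 + 3*I)) = 16*(167 + 3*I) = 2672 + 48*I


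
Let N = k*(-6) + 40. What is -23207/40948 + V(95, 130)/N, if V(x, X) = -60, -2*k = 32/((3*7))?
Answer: -1018281/532324 ≈ -1.9129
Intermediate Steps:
k = -16/21 (k = -16/(3*7) = -16/21 ≈ -0.76190)
N = 312/7 (N = -16/21*(-6) + 40 = 32/7 + 40 = 312/7 ≈ 44.571)
-23207/40948 + V(95, 130)/N = -23207/40948 - 60/312/7 = -23207*1/40948 - 60*7/312 = -23207/40948 - 35/26 = -1018281/532324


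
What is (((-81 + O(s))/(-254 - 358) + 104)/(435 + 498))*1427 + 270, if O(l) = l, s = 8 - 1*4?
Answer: 245104495/570996 ≈ 429.26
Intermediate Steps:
s = 4 (s = 8 - 4 = 4)
(((-81 + O(s))/(-254 - 358) + 104)/(435 + 498))*1427 + 270 = (((-81 + 4)/(-254 - 358) + 104)/(435 + 498))*1427 + 270 = ((-77/(-612) + 104)/933)*1427 + 270 = ((-77*(-1/612) + 104)*(1/933))*1427 + 270 = ((77/612 + 104)*(1/933))*1427 + 270 = ((63725/612)*(1/933))*1427 + 270 = (63725/570996)*1427 + 270 = 90935575/570996 + 270 = 245104495/570996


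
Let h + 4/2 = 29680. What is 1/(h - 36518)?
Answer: -1/6840 ≈ -0.00014620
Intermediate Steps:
h = 29678 (h = -2 + 29680 = 29678)
1/(h - 36518) = 1/(29678 - 36518) = 1/(-6840) = -1/6840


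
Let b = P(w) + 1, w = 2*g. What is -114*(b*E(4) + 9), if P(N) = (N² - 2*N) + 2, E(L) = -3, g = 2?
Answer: 2736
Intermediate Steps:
w = 4 (w = 2*2 = 4)
P(N) = 2 + N² - 2*N
b = 11 (b = (2 + 4² - 2*4) + 1 = (2 + 16 - 8) + 1 = 10 + 1 = 11)
-114*(b*E(4) + 9) = -114*(11*(-3) + 9) = -114*(-33 + 9) = -114*(-24) = 2736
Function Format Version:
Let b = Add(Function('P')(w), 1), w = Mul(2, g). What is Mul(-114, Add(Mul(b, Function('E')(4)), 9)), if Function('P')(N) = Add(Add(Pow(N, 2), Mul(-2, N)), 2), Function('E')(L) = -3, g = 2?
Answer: 2736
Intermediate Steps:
w = 4 (w = Mul(2, 2) = 4)
Function('P')(N) = Add(2, Pow(N, 2), Mul(-2, N))
b = 11 (b = Add(Add(2, Pow(4, 2), Mul(-2, 4)), 1) = Add(Add(2, 16, -8), 1) = Add(10, 1) = 11)
Mul(-114, Add(Mul(b, Function('E')(4)), 9)) = Mul(-114, Add(Mul(11, -3), 9)) = Mul(-114, Add(-33, 9)) = Mul(-114, -24) = 2736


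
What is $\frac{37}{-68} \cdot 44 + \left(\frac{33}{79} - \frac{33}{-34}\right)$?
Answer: $- \frac{60577}{2686} \approx -22.553$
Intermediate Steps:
$\frac{37}{-68} \cdot 44 + \left(\frac{33}{79} - \frac{33}{-34}\right) = 37 \left(- \frac{1}{68}\right) 44 + \left(33 \cdot \frac{1}{79} - - \frac{33}{34}\right) = \left(- \frac{37}{68}\right) 44 + \left(\frac{33}{79} + \frac{33}{34}\right) = - \frac{407}{17} + \frac{3729}{2686} = - \frac{60577}{2686}$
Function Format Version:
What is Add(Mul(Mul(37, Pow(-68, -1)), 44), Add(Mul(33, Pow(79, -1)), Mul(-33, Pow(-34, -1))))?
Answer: Rational(-60577, 2686) ≈ -22.553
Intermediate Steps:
Add(Mul(Mul(37, Pow(-68, -1)), 44), Add(Mul(33, Pow(79, -1)), Mul(-33, Pow(-34, -1)))) = Add(Mul(Mul(37, Rational(-1, 68)), 44), Add(Mul(33, Rational(1, 79)), Mul(-33, Rational(-1, 34)))) = Add(Mul(Rational(-37, 68), 44), Add(Rational(33, 79), Rational(33, 34))) = Add(Rational(-407, 17), Rational(3729, 2686)) = Rational(-60577, 2686)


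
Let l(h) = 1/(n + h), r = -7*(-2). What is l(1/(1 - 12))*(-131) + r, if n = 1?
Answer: -1301/10 ≈ -130.10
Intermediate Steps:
r = 14
l(h) = 1/(1 + h)
l(1/(1 - 12))*(-131) + r = -131/(1 + 1/(1 - 12)) + 14 = -131/(1 + 1/(-11)) + 14 = -131/(1 - 1/11) + 14 = -131/(10/11) + 14 = (11/10)*(-131) + 14 = -1441/10 + 14 = -1301/10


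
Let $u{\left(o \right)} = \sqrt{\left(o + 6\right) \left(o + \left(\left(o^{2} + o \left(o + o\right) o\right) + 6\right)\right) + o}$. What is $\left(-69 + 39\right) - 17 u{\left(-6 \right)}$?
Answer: $-30 - 17 i \sqrt{6} \approx -30.0 - 41.641 i$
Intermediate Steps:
$u{\left(o \right)} = \sqrt{o + \left(6 + o\right) \left(6 + o + o^{2} + 2 o^{3}\right)}$ ($u{\left(o \right)} = \sqrt{\left(6 + o\right) \left(o + \left(\left(o^{2} + o 2 o o\right) + 6\right)\right) + o} = \sqrt{\left(6 + o\right) \left(o + \left(\left(o^{2} + 2 o^{2} o\right) + 6\right)\right) + o} = \sqrt{\left(6 + o\right) \left(o + \left(\left(o^{2} + 2 o^{3}\right) + 6\right)\right) + o} = \sqrt{\left(6 + o\right) \left(o + \left(6 + o^{2} + 2 o^{3}\right)\right) + o} = \sqrt{\left(6 + o\right) \left(6 + o + o^{2} + 2 o^{3}\right) + o} = \sqrt{o + \left(6 + o\right) \left(6 + o + o^{2} + 2 o^{3}\right)}$)
$\left(-69 + 39\right) - 17 u{\left(-6 \right)} = \left(-69 + 39\right) - 17 \sqrt{36 + 2 \left(-6\right)^{4} + 7 \left(-6\right)^{2} + 13 \left(-6\right) + 13 \left(-6\right)^{3}} = -30 - 17 \sqrt{36 + 2 \cdot 1296 + 7 \cdot 36 - 78 + 13 \left(-216\right)} = -30 - 17 \sqrt{36 + 2592 + 252 - 78 - 2808} = -30 - 17 \sqrt{-6} = -30 - 17 i \sqrt{6}$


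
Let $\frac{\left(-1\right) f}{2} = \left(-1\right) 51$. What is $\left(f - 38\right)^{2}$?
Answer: $4096$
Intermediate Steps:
$f = 102$ ($f = - 2 \left(\left(-1\right) 51\right) = \left(-2\right) \left(-51\right) = 102$)
$\left(f - 38\right)^{2} = \left(102 - 38\right)^{2} = 64^{2} = 4096$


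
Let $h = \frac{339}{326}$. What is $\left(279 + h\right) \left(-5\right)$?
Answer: $- \frac{456465}{326} \approx -1400.2$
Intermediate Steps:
$h = \frac{339}{326}$ ($h = 339 \cdot \frac{1}{326} = \frac{339}{326} \approx 1.0399$)
$\left(279 + h\right) \left(-5\right) = \left(279 + \frac{339}{326}\right) \left(-5\right) = \frac{91293}{326} \left(-5\right) = - \frac{456465}{326}$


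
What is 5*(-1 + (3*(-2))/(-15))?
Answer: -3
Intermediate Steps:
5*(-1 + (3*(-2))/(-15)) = 5*(-1 - 6*(-1/15)) = 5*(-1 + ⅖) = 5*(-⅗) = -3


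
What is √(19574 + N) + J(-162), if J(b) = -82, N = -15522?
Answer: -82 + 2*√1013 ≈ -18.345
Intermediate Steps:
√(19574 + N) + J(-162) = √(19574 - 15522) - 82 = √4052 - 82 = 2*√1013 - 82 = -82 + 2*√1013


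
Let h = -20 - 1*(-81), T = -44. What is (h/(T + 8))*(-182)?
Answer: 5551/18 ≈ 308.39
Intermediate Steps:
h = 61 (h = -20 + 81 = 61)
(h/(T + 8))*(-182) = (61/(-44 + 8))*(-182) = (61/(-36))*(-182) = (61*(-1/36))*(-182) = -61/36*(-182) = 5551/18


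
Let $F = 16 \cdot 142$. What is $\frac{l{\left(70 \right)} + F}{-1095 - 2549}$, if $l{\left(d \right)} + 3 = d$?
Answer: $- \frac{2339}{3644} \approx -0.64188$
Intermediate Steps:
$F = 2272$
$l{\left(d \right)} = -3 + d$
$\frac{l{\left(70 \right)} + F}{-1095 - 2549} = \frac{\left(-3 + 70\right) + 2272}{-1095 - 2549} = \frac{67 + 2272}{-3644} = 2339 \left(- \frac{1}{3644}\right) = - \frac{2339}{3644}$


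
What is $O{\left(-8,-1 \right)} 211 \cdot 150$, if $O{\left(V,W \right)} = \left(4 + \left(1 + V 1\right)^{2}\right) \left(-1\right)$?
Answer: $-1677450$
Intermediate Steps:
$O{\left(V,W \right)} = -4 - \left(1 + V\right)^{2}$ ($O{\left(V,W \right)} = \left(4 + \left(1 + V\right)^{2}\right) \left(-1\right) = -4 - \left(1 + V\right)^{2}$)
$O{\left(-8,-1 \right)} 211 \cdot 150 = \left(-4 - \left(1 - 8\right)^{2}\right) 211 \cdot 150 = \left(-4 - \left(-7\right)^{2}\right) 211 \cdot 150 = \left(-4 - 49\right) 211 \cdot 150 = \left(-53\right) 211 \cdot 150 = \left(-11183\right) 150 = -1677450$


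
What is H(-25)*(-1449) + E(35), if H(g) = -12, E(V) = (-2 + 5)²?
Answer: 17397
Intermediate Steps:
E(V) = 9 (E(V) = 3² = 9)
H(-25)*(-1449) + E(35) = -12*(-1449) + 9 = 17388 + 9 = 17397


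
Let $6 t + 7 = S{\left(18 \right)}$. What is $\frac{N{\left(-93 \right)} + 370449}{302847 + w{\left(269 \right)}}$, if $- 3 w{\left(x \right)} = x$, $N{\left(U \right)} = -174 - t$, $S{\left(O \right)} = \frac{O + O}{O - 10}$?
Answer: $\frac{4443305}{3633088} \approx 1.223$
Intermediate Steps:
$S{\left(O \right)} = \frac{2 O}{-10 + O}$
$t = - \frac{5}{12}$ ($t = - \frac{7}{6} + \frac{2 \cdot 18 \frac{1}{-10 + 18}}{6} = - \frac{7}{6} + \frac{2 \cdot 18 \cdot \frac{1}{8}}{6} = - \frac{7}{6} + \frac{1}{6} \cdot \frac{9}{2} = - \frac{7}{6} + \frac{3}{4} = - \frac{5}{12} \approx -0.41667$)
$N{\left(U \right)} = - \frac{2083}{12}$ ($N{\left(U \right)} = -174 - - \frac{5}{12} = -174 + \frac{5}{12} = - \frac{2083}{12}$)
$w{\left(x \right)} = - \frac{x}{3}$
$\frac{N{\left(-93 \right)} + 370449}{302847 + w{\left(269 \right)}} = \frac{- \frac{2083}{12} + 370449}{302847 - \frac{269}{3}} = \frac{4443305}{12 \left(302847 - \frac{269}{3}\right)} = \frac{4443305}{12 \cdot \frac{908272}{3}} = \frac{4443305}{12} \cdot \frac{3}{908272} = \frac{4443305}{3633088}$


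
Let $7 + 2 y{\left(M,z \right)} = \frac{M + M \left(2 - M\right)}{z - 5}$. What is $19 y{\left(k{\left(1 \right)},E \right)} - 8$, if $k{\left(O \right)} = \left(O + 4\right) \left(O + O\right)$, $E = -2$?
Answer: $\frac{41}{2} \approx 20.5$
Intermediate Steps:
$k{\left(O \right)} = 2 O \left(4 + O\right)$ ($k{\left(O \right)} = \left(4 + O\right) 2 O = 2 O \left(4 + O\right)$)
$y{\left(M,z \right)} = - \frac{7}{2} + \frac{M + M \left(2 - M\right)}{2 \left(-5 + z\right)}$ ($y{\left(M,z \right)} = - \frac{7}{2} + \frac{\left(M + M \left(2 - M\right)\right) \frac{1}{z - 5}}{2} = - \frac{7}{2} + \frac{\left(M + M \left(2 - M\right)\right) \frac{1}{-5 + z}}{2} = - \frac{7}{2} + \frac{\frac{1}{-5 + z} \left(M + M \left(2 - M\right)\right)}{2} = - \frac{7}{2} + \frac{M + M \left(2 - M\right)}{2 \left(-5 + z\right)}$)
$19 y{\left(k{\left(1 \right)},E \right)} - 8 = 19 \frac{35 - \left(2 \cdot 1 \left(4 + 1\right)\right)^{2} - -14 + 3 \cdot 2 \cdot 1 \left(4 + 1\right)}{2 \left(-5 - 2\right)} - 8 = 19 \frac{35 - \left(2 \cdot 1 \cdot 5\right)^{2} + 14 + 3 \cdot 2 \cdot 1 \cdot 5}{2 \left(-7\right)} - 8 = 19 \cdot \frac{1}{2} \left(- \frac{1}{7}\right) \left(35 - 10^{2} + 14 + 3 \cdot 10\right) - 8 = 19 \cdot \frac{1}{2} \left(- \frac{1}{7}\right) \left(35 - 100 + 14 + 30\right) - 8 = 19 \cdot \frac{1}{2} \left(- \frac{1}{7}\right) \left(-21\right) - 8 = 19 \cdot \frac{3}{2} - 8 = \frac{57}{2} - 8 = \frac{41}{2}$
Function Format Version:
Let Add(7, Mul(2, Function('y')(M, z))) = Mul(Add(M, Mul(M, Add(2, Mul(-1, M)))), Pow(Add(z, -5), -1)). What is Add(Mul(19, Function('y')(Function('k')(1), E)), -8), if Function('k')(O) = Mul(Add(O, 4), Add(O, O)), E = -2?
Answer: Rational(41, 2) ≈ 20.500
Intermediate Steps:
Function('k')(O) = Mul(2, O, Add(4, O)) (Function('k')(O) = Mul(Add(4, O), Mul(2, O)) = Mul(2, O, Add(4, O)))
Function('y')(M, z) = Add(Rational(-7, 2), Mul(Rational(1, 2), Pow(Add(-5, z), -1), Add(M, Mul(M, Add(2, Mul(-1, M)))))) (Function('y')(M, z) = Add(Rational(-7, 2), Mul(Rational(1, 2), Mul(Add(M, Mul(M, Add(2, Mul(-1, M)))), Pow(Add(z, -5), -1)))) = Add(Rational(-7, 2), Mul(Rational(1, 2), Mul(Add(M, Mul(M, Add(2, Mul(-1, M)))), Pow(Add(-5, z), -1)))) = Add(Rational(-7, 2), Mul(Rational(1, 2), Mul(Pow(Add(-5, z), -1), Add(M, Mul(M, Add(2, Mul(-1, M))))))) = Add(Rational(-7, 2), Mul(Rational(1, 2), Pow(Add(-5, z), -1), Add(M, Mul(M, Add(2, Mul(-1, M)))))))
Add(Mul(19, Function('y')(Function('k')(1), E)), -8) = Add(Mul(19, Mul(Rational(1, 2), Pow(Add(-5, -2), -1), Add(35, Mul(-1, Pow(Mul(2, 1, Add(4, 1)), 2)), Mul(-7, -2), Mul(3, Mul(2, 1, Add(4, 1)))))), -8) = Add(Mul(19, Mul(Rational(1, 2), Pow(-7, -1), Add(35, Mul(-1, Pow(Mul(2, 1, 5), 2)), 14, Mul(3, Mul(2, 1, 5))))), -8) = Add(Mul(19, Mul(Rational(1, 2), Rational(-1, 7), Add(35, Mul(-1, Pow(10, 2)), 14, Mul(3, 10)))), -8) = Add(Mul(19, Mul(Rational(1, 2), Rational(-1, 7), Add(35, Mul(-1, 100), 14, 30))), -8) = Add(Mul(19, Mul(Rational(1, 2), Rational(-1, 7), Add(35, -100, 14, 30))), -8) = Add(Mul(19, Mul(Rational(1, 2), Rational(-1, 7), -21)), -8) = Add(Mul(19, Rational(3, 2)), -8) = Add(Rational(57, 2), -8) = Rational(41, 2)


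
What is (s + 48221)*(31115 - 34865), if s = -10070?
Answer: -143066250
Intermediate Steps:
(s + 48221)*(31115 - 34865) = (-10070 + 48221)*(31115 - 34865) = 38151*(-3750) = -143066250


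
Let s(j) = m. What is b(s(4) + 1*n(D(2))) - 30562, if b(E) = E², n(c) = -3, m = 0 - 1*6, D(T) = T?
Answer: -30481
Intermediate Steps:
m = -6 (m = 0 - 6 = -6)
s(j) = -6
b(s(4) + 1*n(D(2))) - 30562 = (-6 + 1*(-3))² - 30562 = (-6 - 3)² - 30562 = (-9)² - 30562 = 81 - 30562 = -30481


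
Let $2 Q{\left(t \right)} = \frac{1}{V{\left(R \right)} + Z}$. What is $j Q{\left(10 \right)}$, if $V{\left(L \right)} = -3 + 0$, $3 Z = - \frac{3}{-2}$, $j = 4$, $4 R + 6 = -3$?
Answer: $- \frac{4}{5} \approx -0.8$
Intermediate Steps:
$R = - \frac{9}{4}$ ($R = - \frac{3}{2} + \frac{1}{4} \left(-3\right) = - \frac{3}{2} - \frac{3}{4} = - \frac{9}{4} \approx -2.25$)
$Z = \frac{1}{2}$ ($Z = \frac{\left(-3\right) \frac{1}{-2}}{3} = \frac{\left(-3\right) \left(- \frac{1}{2}\right)}{3} = \frac{1}{3} \cdot \frac{3}{2} = \frac{1}{2} \approx 0.5$)
$V{\left(L \right)} = -3$
$Q{\left(t \right)} = - \frac{1}{5}$ ($Q{\left(t \right)} = \frac{1}{2 \left(-3 + \frac{1}{2}\right)} = \frac{1}{2 \left(- \frac{5}{2}\right)} = \frac{1}{2} \left(- \frac{2}{5}\right) = - \frac{1}{5}$)
$j Q{\left(10 \right)} = 4 \left(- \frac{1}{5}\right) = - \frac{4}{5}$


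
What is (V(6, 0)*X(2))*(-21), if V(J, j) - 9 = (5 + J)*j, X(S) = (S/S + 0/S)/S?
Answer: -189/2 ≈ -94.500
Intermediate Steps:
X(S) = 1/S (X(S) = (1 + 0)/S = 1/S)
V(J, j) = 9 + j*(5 + J) (V(J, j) = 9 + (5 + J)*j = 9 + j*(5 + J))
(V(6, 0)*X(2))*(-21) = ((9 + 5*0 + 6*0)/2)*(-21) = ((9 + 0 + 0)*(½))*(-21) = (9*(½))*(-21) = (9/2)*(-21) = -189/2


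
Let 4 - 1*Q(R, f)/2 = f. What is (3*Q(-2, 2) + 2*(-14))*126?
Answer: -2016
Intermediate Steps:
Q(R, f) = 8 - 2*f
(3*Q(-2, 2) + 2*(-14))*126 = (3*(8 - 2*2) + 2*(-14))*126 = (3*(8 - 4) - 28)*126 = (3*4 - 28)*126 = (12 - 28)*126 = -16*126 = -2016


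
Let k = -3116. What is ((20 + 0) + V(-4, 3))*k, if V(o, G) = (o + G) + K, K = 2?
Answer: -65436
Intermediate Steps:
V(o, G) = 2 + G + o (V(o, G) = (o + G) + 2 = (G + o) + 2 = 2 + G + o)
((20 + 0) + V(-4, 3))*k = ((20 + 0) + (2 + 3 - 4))*(-3116) = (20 + 1)*(-3116) = 21*(-3116) = -65436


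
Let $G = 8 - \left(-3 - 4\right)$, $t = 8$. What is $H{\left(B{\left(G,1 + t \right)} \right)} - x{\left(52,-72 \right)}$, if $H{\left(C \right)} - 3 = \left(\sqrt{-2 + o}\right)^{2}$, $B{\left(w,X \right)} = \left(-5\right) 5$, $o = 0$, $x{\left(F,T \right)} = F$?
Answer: $-51$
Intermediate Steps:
$G = 15$ ($G = 8 - -7 = 8 + 7 = 15$)
$B{\left(w,X \right)} = -25$
$H{\left(C \right)} = 1$ ($H{\left(C \right)} = 3 + \left(\sqrt{-2 + 0}\right)^{2} = 3 + \left(\sqrt{-2}\right)^{2} = 3 + \left(i \sqrt{2}\right)^{2} = 3 - 2 = 1$)
$H{\left(B{\left(G,1 + t \right)} \right)} - x{\left(52,-72 \right)} = 1 - 52 = -51$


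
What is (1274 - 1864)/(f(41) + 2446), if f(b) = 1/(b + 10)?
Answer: -30090/124747 ≈ -0.24121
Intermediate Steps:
f(b) = 1/(10 + b)
(1274 - 1864)/(f(41) + 2446) = (1274 - 1864)/(1/(10 + 41) + 2446) = -590/(1/51 + 2446) = -590/124747/51 = -590*51/124747 = -30090/124747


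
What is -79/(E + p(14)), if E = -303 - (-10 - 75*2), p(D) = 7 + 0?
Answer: 79/136 ≈ 0.58088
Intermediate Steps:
p(D) = 7
E = -143 (E = -303 - (-10 - 15*10) = -303 - (-10 - 150) = -303 - 1*(-160) = -303 + 160 = -143)
-79/(E + p(14)) = -79/(-143 + 7) = -79/(-136) = -79*(-1/136) = 79/136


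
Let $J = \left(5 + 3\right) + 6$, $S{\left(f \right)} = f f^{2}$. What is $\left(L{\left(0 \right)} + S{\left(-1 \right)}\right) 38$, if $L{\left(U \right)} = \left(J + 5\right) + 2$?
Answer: $760$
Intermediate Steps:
$S{\left(f \right)} = f^{3}$
$J = 14$ ($J = 8 + 6 = 14$)
$L{\left(U \right)} = 21$ ($L{\left(U \right)} = \left(14 + 5\right) + 2 = 19 + 2 = 21$)
$\left(L{\left(0 \right)} + S{\left(-1 \right)}\right) 38 = \left(21 + \left(-1\right)^{3}\right) 38 = \left(21 - 1\right) 38 = 20 \cdot 38 = 760$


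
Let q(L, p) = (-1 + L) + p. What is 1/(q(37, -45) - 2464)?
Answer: -1/2473 ≈ -0.00040437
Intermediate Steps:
q(L, p) = -1 + L + p
1/(q(37, -45) - 2464) = 1/((-1 + 37 - 45) - 2464) = 1/(-9 - 2464) = 1/(-2473) = -1/2473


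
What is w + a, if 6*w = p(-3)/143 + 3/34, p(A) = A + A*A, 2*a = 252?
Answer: 1225435/9724 ≈ 126.02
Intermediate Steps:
a = 126 (a = (½)*252 = 126)
p(A) = A + A²
w = 211/9724 (w = (-3*(1 - 3)/143 + 3/34)/6 = (-3*(-2)*(1/143) + 3*(1/34))/6 = (6*(1/143) + 3/34)/6 = (6/143 + 3/34)/6 = (⅙)*(633/4862) = 211/9724 ≈ 0.021699)
w + a = 211/9724 + 126 = 1225435/9724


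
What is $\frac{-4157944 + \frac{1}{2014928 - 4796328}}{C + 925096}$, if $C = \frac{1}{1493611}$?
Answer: $- \frac{17273469981535111211}{3843153728392779800} \approx -4.4946$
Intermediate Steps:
$C = \frac{1}{1493611} \approx 6.6952 \cdot 10^{-7}$
$\frac{-4157944 + \frac{1}{2014928 - 4796328}}{C + 925096} = \frac{-4157944 + \frac{1}{2014928 - 4796328}}{\frac{1}{1493611} + 925096} = \frac{-4157944 + \frac{1}{-2781400}}{\frac{1381733561657}{1493611}} = \left(-4157944 - \frac{1}{2781400}\right) \frac{1493611}{1381733561657} = \left(- \frac{11564905441601}{2781400}\right) \frac{1493611}{1381733561657} = - \frac{17273469981535111211}{3843153728392779800}$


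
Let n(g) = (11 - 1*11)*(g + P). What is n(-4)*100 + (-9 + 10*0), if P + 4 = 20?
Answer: -9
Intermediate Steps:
P = 16 (P = -4 + 20 = 16)
n(g) = 0 (n(g) = (11 - 1*11)*(g + 16) = (11 - 11)*(16 + g) = 0*(16 + g) = 0)
n(-4)*100 + (-9 + 10*0) = 0*100 + (-9 + 10*0) = 0 + (-9 + 0) = 0 - 9 = -9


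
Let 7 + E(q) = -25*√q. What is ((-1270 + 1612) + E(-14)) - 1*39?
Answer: 296 - 25*I*√14 ≈ 296.0 - 93.541*I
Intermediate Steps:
E(q) = -7 - 25*√q
((-1270 + 1612) + E(-14)) - 1*39 = ((-1270 + 1612) + (-7 - 25*I*√14)) - 1*39 = (342 + (-7 - 25*I*√14)) - 39 = (335 - 25*I*√14) - 39 = 296 - 25*I*√14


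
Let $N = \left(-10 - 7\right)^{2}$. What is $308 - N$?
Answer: $19$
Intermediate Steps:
$N = 289$ ($N = \left(-10 - 7\right)^{2} = \left(-17\right)^{2} = 289$)
$308 - N = 308 - 289 = 19$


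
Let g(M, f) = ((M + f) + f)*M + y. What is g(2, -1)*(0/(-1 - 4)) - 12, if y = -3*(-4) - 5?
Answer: -12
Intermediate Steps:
y = 7 (y = 12 - 5 = 7)
g(M, f) = 7 + M*(M + 2*f) (g(M, f) = ((M + f) + f)*M + 7 = (M + 2*f)*M + 7 = M*(M + 2*f) + 7 = 7 + M*(M + 2*f))
g(2, -1)*(0/(-1 - 4)) - 12 = (7 + 2² + 2*2*(-1))*(0/(-1 - 4)) - 12 = (7 + 4 - 4)*(0/(-5)) - 12 = 7*(-⅕*0) - 12 = 7*0 - 12 = 0 - 12 = -12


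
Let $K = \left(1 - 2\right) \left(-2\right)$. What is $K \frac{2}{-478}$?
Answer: $- \frac{2}{239} \approx -0.0083682$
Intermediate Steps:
$K = 2$ ($K = \left(-1\right) \left(-2\right) = 2$)
$K \frac{2}{-478} = 2 \frac{2}{-478} = 2 \cdot 2 \left(- \frac{1}{478}\right) = 2 \left(- \frac{1}{239}\right) = - \frac{2}{239}$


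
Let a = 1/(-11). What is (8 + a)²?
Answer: 7569/121 ≈ 62.554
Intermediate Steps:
a = -1/11 ≈ -0.090909
(8 + a)² = (8 - 1/11)² = (87/11)² = 7569/121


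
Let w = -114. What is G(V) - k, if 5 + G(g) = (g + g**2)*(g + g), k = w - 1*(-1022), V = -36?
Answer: -91633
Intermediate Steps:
k = 908 (k = -114 - 1*(-1022) = -114 + 1022 = 908)
G(g) = -5 + 2*g*(g + g**2) (G(g) = -5 + (g + g**2)*(g + g) = -5 + (g + g**2)*(2*g) = -5 + 2*g*(g + g**2))
G(V) - k = (-5 + 2*(-36)**2 + 2*(-36)**3) - 1*908 = (-5 + 2*1296 + 2*(-46656)) - 908 = (-5 + 2592 - 93312) - 908 = -90725 - 908 = -91633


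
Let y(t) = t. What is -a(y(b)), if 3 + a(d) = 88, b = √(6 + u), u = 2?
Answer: -85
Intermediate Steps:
b = 2*√2 (b = √(6 + 2) = √8 = 2*√2 ≈ 2.8284)
a(d) = 85 (a(d) = -3 + 88 = 85)
-a(y(b)) = -1*85 = -85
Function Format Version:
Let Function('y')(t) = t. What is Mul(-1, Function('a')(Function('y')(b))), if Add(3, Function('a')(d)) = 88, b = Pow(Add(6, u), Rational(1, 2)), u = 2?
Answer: -85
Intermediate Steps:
b = Mul(2, Pow(2, Rational(1, 2))) (b = Pow(Add(6, 2), Rational(1, 2)) = Pow(8, Rational(1, 2)) = Mul(2, Pow(2, Rational(1, 2))) ≈ 2.8284)
Function('a')(d) = 85 (Function('a')(d) = Add(-3, 88) = 85)
Mul(-1, Function('a')(Function('y')(b))) = Mul(-1, 85) = -85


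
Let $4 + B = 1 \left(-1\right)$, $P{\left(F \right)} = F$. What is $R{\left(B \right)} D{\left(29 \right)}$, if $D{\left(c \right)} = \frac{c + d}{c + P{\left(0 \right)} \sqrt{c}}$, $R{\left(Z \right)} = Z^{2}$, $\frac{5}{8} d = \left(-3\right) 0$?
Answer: $25$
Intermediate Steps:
$B = -5$ ($B = -4 + 1 \left(-1\right) = -4 - 1 = -5$)
$d = 0$ ($d = \frac{8 \left(\left(-3\right) 0\right)}{5} = \frac{8}{5} \cdot 0 = 0$)
$D{\left(c \right)} = 1$ ($D{\left(c \right)} = \frac{c + 0}{c + 0 \sqrt{c}} = \frac{c}{c + 0} = \frac{c}{c} = 1$)
$R{\left(B \right)} D{\left(29 \right)} = \left(-5\right)^{2} \cdot 1 = 25 \cdot 1 = 25$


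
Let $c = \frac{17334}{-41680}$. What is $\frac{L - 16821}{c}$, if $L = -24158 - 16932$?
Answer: $\frac{1206865240}{8667} \approx 1.3925 \cdot 10^{5}$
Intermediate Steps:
$L = -41090$ ($L = -24158 - 16932 = -41090$)
$c = - \frac{8667}{20840}$ ($c = 17334 \left(- \frac{1}{41680}\right) = - \frac{8667}{20840} \approx -0.41588$)
$\frac{L - 16821}{c} = \frac{-41090 - 16821}{- \frac{8667}{20840}} = \left(-57911\right) \left(- \frac{20840}{8667}\right) = \frac{1206865240}{8667}$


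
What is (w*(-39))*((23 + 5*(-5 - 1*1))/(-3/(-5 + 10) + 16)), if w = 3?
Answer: 585/11 ≈ 53.182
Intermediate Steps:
(w*(-39))*((23 + 5*(-5 - 1*1))/(-3/(-5 + 10) + 16)) = (3*(-39))*((23 + 5*(-5 - 1*1))/(-3/(-5 + 10) + 16)) = -117*(23 + 5*(-5 - 1))/(-3/5 + 16) = -117*(23 + 5*(-6))/(-3*⅕ + 16) = -117*(23 - 30)/(-⅗ + 16) = -(-819)/77/5 = -(-819)*5/77 = -117*(-5/11) = 585/11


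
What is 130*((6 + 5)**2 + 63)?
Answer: 23920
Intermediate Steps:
130*((6 + 5)**2 + 63) = 130*(11**2 + 63) = 130*(121 + 63) = 130*184 = 23920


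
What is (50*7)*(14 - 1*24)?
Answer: -3500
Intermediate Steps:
(50*7)*(14 - 1*24) = 350*(14 - 24) = 350*(-10) = -3500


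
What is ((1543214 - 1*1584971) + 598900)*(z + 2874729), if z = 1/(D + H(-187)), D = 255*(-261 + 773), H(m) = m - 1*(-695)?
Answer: 209923114431382939/131068 ≈ 1.6016e+12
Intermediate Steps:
H(m) = 695 + m (H(m) = m + 695 = 695 + m)
D = 130560 (D = 255*512 = 130560)
z = 1/131068 (z = 1/(130560 + (695 - 187)) = 1/(130560 + 508) = 1/131068 ≈ 7.6296e-6)
((1543214 - 1*1584971) + 598900)*(z + 2874729) = ((1543214 - 1*1584971) + 598900)*(1/131068 + 2874729) = ((1543214 - 1584971) + 598900)*(376784980573/131068) = (-41757 + 598900)*(376784980573/131068) = 557143*(376784980573/131068) = 209923114431382939/131068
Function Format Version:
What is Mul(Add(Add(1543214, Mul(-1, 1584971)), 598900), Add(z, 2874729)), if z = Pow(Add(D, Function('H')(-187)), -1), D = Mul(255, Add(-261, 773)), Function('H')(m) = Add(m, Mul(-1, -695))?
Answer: Rational(209923114431382939, 131068) ≈ 1.6016e+12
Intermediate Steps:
Function('H')(m) = Add(695, m) (Function('H')(m) = Add(m, 695) = Add(695, m))
D = 130560 (D = Mul(255, 512) = 130560)
z = Rational(1, 131068) (z = Pow(Add(130560, Add(695, -187)), -1) = Pow(Add(130560, 508), -1) = Pow(131068, -1) = Rational(1, 131068) ≈ 7.6296e-6)
Mul(Add(Add(1543214, Mul(-1, 1584971)), 598900), Add(z, 2874729)) = Mul(Add(Add(1543214, Mul(-1, 1584971)), 598900), Add(Rational(1, 131068), 2874729)) = Mul(Add(Add(1543214, -1584971), 598900), Rational(376784980573, 131068)) = Mul(Add(-41757, 598900), Rational(376784980573, 131068)) = Mul(557143, Rational(376784980573, 131068)) = Rational(209923114431382939, 131068)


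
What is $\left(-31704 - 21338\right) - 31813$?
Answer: $-84855$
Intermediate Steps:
$\left(-31704 - 21338\right) - 31813 = -53042 - 31813 = -84855$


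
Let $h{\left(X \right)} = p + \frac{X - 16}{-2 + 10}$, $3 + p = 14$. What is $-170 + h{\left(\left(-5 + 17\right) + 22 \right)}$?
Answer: $- \frac{627}{4} \approx -156.75$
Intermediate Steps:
$p = 11$ ($p = -3 + 14 = 11$)
$h{\left(X \right)} = 9 + \frac{X}{8}$ ($h{\left(X \right)} = 11 + \frac{X - 16}{-2 + 10} = 11 + \frac{-16 + X}{8} = 11 + \left(-16 + X\right) \frac{1}{8} = 11 + \left(-2 + \frac{X}{8}\right) = 9 + \frac{X}{8}$)
$-170 + h{\left(\left(-5 + 17\right) + 22 \right)} = -170 + \left(9 + \frac{\left(-5 + 17\right) + 22}{8}\right) = -170 + \left(9 + \frac{12 + 22}{8}\right) = -170 + \left(9 + \frac{1}{8} \cdot 34\right) = -170 + \left(9 + \frac{17}{4}\right) = -170 + \frac{53}{4} = - \frac{627}{4}$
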